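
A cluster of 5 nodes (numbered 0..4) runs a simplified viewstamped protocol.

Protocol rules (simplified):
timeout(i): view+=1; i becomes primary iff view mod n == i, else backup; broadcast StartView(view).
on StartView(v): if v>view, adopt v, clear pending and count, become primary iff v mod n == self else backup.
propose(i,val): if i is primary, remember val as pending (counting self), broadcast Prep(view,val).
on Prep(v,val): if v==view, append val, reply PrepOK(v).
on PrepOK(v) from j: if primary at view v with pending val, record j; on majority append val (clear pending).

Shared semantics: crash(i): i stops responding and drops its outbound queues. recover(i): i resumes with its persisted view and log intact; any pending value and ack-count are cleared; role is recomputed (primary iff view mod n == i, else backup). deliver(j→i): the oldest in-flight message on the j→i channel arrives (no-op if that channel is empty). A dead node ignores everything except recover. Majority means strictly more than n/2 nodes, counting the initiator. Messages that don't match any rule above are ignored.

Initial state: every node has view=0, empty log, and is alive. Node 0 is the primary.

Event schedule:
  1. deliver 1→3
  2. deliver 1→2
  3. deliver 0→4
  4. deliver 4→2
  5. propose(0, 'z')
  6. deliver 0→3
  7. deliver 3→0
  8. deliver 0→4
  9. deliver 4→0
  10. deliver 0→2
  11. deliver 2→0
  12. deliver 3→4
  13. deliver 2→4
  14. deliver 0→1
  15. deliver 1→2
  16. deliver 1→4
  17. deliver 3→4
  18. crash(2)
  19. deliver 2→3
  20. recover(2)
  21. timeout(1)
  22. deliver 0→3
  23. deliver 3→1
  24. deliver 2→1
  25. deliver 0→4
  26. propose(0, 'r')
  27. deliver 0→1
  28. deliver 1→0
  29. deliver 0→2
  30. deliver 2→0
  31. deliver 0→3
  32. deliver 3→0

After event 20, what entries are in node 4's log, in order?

z

1. deliver 1→3:  nop
2. deliver 1→2:  nop
3. deliver 0→4:  nop
4. deliver 4→2:  nop
5. propose(0,'z'):  nop
6. deliver 0→3:  <3:back v0 z>
7. deliver 3→0:  nop
8. deliver 0→4:  <4:back v0 z>
9. deliver 4→0:  <0:prim v0 z>
10. deliver 0→2:  <2:back v0 z>
11. deliver 2→0:  nop
12. deliver 3→4:  nop
13. deliver 2→4:  nop
14. deliver 0→1:  <1:back v0 z>
15. deliver 1→2:  nop
16. deliver 1→4:  nop
17. deliver 3→4:  nop
18. crash(2):  <2:✗back v0 z>
19. deliver 2→3:  nop
20. recover(2):  <2:back v0 z>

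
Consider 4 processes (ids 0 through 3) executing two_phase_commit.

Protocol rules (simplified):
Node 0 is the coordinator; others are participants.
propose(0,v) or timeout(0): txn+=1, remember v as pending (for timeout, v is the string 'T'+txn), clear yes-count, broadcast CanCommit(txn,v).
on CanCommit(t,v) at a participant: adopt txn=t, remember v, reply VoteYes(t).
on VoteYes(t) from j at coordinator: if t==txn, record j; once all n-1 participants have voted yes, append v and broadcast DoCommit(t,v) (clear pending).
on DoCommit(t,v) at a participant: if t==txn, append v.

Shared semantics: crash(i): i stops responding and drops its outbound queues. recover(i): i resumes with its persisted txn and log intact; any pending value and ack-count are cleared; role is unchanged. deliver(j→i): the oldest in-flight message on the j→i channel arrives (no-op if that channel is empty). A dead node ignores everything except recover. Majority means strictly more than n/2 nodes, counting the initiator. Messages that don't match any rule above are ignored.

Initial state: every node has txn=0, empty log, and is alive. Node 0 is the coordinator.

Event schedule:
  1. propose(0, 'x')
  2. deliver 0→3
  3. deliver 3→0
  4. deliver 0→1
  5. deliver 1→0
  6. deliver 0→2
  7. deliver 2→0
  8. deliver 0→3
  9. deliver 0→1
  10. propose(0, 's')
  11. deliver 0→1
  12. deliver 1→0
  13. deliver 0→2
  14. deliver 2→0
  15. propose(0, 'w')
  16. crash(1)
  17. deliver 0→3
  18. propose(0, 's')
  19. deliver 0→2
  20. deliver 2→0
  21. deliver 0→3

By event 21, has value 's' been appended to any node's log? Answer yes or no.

no

[1] propose(0,'x') → N0(coor t1 [-])
[2] deliver 0→3 → N3(part t1 [-])
[3] deliver 3→0 → ∅
[4] deliver 0→1 → N1(part t1 [-])
[5] deliver 1→0 → ∅
[6] deliver 0→2 → N2(part t1 [-])
[7] deliver 2→0 → N0(coor t1 [x])
[8] deliver 0→3 → N3(part t1 [x])
[9] deliver 0→1 → N1(part t1 [x])
[10] propose(0,'s') → N0(coor t2 [x])
[11] deliver 0→1 → N1(part t2 [x])
[12] deliver 1→0 → ∅
[13] deliver 0→2 → N2(part t1 [x])
[14] deliver 2→0 → ∅
[15] propose(0,'w') → N0(coor t3 [x])
[16] crash(1) → N1(✗part t2 [x])
[17] deliver 0→3 → N3(part t2 [x])
[18] propose(0,'s') → N0(coor t4 [x])
[19] deliver 0→2 → N2(part t2 [x])
[20] deliver 2→0 → ∅
[21] deliver 0→3 → N3(part t3 [x])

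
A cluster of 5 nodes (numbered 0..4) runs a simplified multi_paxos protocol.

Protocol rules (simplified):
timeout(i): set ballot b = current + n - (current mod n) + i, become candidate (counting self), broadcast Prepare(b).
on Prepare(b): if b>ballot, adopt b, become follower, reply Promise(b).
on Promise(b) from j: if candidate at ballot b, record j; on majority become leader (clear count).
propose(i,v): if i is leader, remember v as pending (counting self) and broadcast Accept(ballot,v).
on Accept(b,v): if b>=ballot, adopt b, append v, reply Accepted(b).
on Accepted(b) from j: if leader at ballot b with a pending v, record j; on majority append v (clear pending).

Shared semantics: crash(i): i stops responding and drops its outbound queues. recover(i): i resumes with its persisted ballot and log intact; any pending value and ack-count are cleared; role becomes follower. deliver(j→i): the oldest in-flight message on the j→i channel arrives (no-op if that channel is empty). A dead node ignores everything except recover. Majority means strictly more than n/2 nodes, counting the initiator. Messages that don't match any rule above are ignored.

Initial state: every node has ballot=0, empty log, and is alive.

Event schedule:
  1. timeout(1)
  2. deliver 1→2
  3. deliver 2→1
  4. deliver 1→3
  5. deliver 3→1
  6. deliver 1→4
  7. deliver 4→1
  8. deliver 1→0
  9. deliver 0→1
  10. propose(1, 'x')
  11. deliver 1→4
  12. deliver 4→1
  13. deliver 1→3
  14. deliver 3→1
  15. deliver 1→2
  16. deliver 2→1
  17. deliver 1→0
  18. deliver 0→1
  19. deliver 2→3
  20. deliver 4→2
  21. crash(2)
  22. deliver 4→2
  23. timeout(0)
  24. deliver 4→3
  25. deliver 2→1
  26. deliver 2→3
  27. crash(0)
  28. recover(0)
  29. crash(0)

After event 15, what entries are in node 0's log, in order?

empty

[1] timeout(1) → N1(cand b6 [-])
[2] deliver 1→2 → N2(foll b6 [-])
[3] deliver 2→1 → ∅
[4] deliver 1→3 → N3(foll b6 [-])
[5] deliver 3→1 → N1(lead b6 [-])
[6] deliver 1→4 → N4(foll b6 [-])
[7] deliver 4→1 → ∅
[8] deliver 1→0 → N0(foll b6 [-])
[9] deliver 0→1 → ∅
[10] propose(1,'x') → ∅
[11] deliver 1→4 → N4(foll b6 [x])
[12] deliver 4→1 → ∅
[13] deliver 1→3 → N3(foll b6 [x])
[14] deliver 3→1 → N1(lead b6 [x])
[15] deliver 1→2 → N2(foll b6 [x])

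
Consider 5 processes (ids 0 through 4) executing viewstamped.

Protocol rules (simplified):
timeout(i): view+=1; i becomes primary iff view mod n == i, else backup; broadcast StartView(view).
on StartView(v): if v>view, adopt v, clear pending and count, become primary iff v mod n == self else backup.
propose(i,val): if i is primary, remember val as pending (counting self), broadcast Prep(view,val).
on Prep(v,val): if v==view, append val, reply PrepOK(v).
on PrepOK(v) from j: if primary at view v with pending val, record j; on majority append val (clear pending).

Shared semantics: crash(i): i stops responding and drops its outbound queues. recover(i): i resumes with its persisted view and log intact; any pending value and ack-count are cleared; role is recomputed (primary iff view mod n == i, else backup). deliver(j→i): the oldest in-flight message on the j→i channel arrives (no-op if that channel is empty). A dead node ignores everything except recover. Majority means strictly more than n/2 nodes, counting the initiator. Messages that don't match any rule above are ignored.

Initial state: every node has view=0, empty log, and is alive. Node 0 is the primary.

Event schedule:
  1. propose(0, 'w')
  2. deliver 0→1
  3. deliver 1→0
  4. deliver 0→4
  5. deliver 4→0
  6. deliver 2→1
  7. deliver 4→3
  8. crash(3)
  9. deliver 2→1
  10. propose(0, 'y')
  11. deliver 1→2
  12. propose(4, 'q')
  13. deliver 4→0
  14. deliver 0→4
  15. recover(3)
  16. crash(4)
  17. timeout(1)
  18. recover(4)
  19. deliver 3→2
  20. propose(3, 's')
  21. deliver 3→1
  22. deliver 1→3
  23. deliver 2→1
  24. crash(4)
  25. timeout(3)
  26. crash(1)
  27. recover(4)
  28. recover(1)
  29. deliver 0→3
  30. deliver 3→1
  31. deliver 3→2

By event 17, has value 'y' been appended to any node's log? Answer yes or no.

[1] propose(0,'w') → ∅
[2] deliver 0→1 → N1(back v0 [w])
[3] deliver 1→0 → ∅
[4] deliver 0→4 → N4(back v0 [w])
[5] deliver 4→0 → N0(prim v0 [w])
[6] deliver 2→1 → ∅
[7] deliver 4→3 → ∅
[8] crash(3) → N3(✗back v0 [-])
[9] deliver 2→1 → ∅
[10] propose(0,'y') → ∅
[11] deliver 1→2 → ∅
[12] propose(4,'q') → ∅
[13] deliver 4→0 → ∅
[14] deliver 0→4 → N4(back v0 [w,y])
[15] recover(3) → N3(back v0 [-])
[16] crash(4) → N4(✗back v0 [w,y])
[17] timeout(1) → N1(prim v1 [w])

yes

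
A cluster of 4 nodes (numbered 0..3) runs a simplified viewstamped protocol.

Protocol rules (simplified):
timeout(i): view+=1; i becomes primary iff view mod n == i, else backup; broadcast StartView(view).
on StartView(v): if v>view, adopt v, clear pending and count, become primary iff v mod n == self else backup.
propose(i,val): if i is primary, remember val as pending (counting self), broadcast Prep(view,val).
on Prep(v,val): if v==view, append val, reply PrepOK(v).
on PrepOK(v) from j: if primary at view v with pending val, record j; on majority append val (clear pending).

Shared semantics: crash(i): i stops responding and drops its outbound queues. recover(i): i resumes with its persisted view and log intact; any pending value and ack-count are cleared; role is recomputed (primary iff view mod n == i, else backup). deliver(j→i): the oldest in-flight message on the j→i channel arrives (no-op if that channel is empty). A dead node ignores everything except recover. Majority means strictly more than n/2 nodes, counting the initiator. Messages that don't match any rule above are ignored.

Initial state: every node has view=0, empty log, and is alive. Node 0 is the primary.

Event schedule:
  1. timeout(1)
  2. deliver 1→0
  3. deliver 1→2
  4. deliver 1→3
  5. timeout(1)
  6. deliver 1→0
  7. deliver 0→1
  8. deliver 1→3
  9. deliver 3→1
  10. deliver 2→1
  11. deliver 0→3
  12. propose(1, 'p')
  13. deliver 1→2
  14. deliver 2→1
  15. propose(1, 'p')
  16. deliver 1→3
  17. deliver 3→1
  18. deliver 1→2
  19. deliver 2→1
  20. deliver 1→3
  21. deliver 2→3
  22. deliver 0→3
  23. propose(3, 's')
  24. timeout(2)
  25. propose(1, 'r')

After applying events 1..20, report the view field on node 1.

step 1 timeout(1): 1={prim,v=1,log=-}
step 2 deliver 1→0: 0={back,v=1,log=-}
step 3 deliver 1→2: 2={back,v=1,log=-}
step 4 deliver 1→3: 3={back,v=1,log=-}
step 5 timeout(1): 1={back,v=2,log=-}
step 6 deliver 1→0: 0={back,v=2,log=-}
step 7 deliver 0→1: —
step 8 deliver 1→3: 3={back,v=2,log=-}
step 9 deliver 3→1: —
step 10 deliver 2→1: —
step 11 deliver 0→3: —
step 12 propose(1,'p'): —
step 13 deliver 1→2: 2={prim,v=2,log=-}
step 14 deliver 2→1: —
step 15 propose(1,'p'): —
step 16 deliver 1→3: —
step 17 deliver 3→1: —
step 18 deliver 1→2: —
step 19 deliver 2→1: —
step 20 deliver 1→3: —

2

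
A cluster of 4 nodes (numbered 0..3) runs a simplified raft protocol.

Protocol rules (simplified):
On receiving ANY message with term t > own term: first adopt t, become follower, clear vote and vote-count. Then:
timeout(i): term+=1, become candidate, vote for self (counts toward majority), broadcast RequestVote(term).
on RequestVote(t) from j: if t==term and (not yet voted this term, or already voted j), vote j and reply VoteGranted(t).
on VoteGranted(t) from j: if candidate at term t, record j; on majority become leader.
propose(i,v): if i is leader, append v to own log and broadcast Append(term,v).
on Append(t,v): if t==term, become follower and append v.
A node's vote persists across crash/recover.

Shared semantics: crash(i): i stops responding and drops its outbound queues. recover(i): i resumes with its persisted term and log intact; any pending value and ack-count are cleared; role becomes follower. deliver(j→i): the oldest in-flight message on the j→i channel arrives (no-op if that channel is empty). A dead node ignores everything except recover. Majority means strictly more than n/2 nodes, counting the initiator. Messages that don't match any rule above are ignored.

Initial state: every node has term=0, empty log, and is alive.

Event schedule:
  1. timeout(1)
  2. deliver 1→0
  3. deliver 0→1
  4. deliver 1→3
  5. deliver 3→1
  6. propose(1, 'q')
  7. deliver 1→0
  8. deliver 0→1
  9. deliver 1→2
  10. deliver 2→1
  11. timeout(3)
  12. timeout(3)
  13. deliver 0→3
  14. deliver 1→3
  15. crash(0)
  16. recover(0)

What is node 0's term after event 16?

[1] timeout(1) → N1(cand t1 [-])
[2] deliver 1→0 → N0(foll t1 [-])
[3] deliver 0→1 → ∅
[4] deliver 1→3 → N3(foll t1 [-])
[5] deliver 3→1 → N1(lead t1 [-])
[6] propose(1,'q') → N1(lead t1 [q])
[7] deliver 1→0 → N0(foll t1 [q])
[8] deliver 0→1 → ∅
[9] deliver 1→2 → N2(foll t1 [-])
[10] deliver 2→1 → ∅
[11] timeout(3) → N3(cand t2 [-])
[12] timeout(3) → N3(cand t3 [-])
[13] deliver 0→3 → ∅
[14] deliver 1→3 → ∅
[15] crash(0) → N0(✗foll t1 [q])
[16] recover(0) → N0(foll t1 [q])

1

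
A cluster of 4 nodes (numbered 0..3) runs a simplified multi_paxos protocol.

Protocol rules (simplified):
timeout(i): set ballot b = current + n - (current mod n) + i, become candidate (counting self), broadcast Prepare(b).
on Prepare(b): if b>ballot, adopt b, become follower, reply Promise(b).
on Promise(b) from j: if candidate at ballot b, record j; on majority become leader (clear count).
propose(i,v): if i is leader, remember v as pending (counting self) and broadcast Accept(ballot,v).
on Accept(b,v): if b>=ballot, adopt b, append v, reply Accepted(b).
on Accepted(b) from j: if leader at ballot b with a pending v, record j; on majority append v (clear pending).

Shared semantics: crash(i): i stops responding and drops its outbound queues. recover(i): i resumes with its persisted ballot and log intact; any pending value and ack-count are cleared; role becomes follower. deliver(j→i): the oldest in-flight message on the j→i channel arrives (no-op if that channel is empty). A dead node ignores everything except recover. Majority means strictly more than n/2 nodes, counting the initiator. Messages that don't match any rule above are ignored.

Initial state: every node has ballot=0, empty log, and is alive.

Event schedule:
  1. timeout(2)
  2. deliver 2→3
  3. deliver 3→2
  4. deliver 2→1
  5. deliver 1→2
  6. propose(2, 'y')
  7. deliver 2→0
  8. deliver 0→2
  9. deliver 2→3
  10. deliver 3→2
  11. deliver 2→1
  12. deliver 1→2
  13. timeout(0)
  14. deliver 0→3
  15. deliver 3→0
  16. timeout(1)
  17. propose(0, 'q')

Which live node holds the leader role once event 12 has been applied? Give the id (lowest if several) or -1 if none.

step 1 timeout(2): 2={cand,b=6,log=-}
step 2 deliver 2→3: 3={foll,b=6,log=-}
step 3 deliver 3→2: —
step 4 deliver 2→1: 1={foll,b=6,log=-}
step 5 deliver 1→2: 2={lead,b=6,log=-}
step 6 propose(2,'y'): —
step 7 deliver 2→0: 0={foll,b=6,log=-}
step 8 deliver 0→2: —
step 9 deliver 2→3: 3={foll,b=6,log=y}
step 10 deliver 3→2: —
step 11 deliver 2→1: 1={foll,b=6,log=y}
step 12 deliver 1→2: 2={lead,b=6,log=y}

2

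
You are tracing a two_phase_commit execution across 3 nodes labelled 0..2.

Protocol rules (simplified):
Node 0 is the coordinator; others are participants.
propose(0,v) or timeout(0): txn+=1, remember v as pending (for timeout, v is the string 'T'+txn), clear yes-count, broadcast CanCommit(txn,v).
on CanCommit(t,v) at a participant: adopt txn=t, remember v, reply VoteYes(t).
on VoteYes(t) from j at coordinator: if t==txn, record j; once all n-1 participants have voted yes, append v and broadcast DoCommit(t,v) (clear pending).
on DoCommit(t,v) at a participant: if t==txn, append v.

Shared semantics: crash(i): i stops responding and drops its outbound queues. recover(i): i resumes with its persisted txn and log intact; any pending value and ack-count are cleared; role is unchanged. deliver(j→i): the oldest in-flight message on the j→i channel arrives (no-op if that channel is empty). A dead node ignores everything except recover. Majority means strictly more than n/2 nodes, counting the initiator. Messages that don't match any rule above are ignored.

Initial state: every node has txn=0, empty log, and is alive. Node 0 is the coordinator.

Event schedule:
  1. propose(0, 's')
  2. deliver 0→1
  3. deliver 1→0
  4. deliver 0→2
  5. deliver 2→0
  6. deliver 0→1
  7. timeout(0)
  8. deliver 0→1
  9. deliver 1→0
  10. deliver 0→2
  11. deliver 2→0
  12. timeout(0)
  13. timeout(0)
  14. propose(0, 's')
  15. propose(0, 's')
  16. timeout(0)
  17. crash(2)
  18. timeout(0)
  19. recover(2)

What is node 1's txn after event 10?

step 1 propose(0,'s'): 0={coor,t=1,log=-}
step 2 deliver 0→1: 1={part,t=1,log=-}
step 3 deliver 1→0: —
step 4 deliver 0→2: 2={part,t=1,log=-}
step 5 deliver 2→0: 0={coor,t=1,log=s}
step 6 deliver 0→1: 1={part,t=1,log=s}
step 7 timeout(0): 0={coor,t=2,log=s}
step 8 deliver 0→1: 1={part,t=2,log=s}
step 9 deliver 1→0: —
step 10 deliver 0→2: 2={part,t=1,log=s}

2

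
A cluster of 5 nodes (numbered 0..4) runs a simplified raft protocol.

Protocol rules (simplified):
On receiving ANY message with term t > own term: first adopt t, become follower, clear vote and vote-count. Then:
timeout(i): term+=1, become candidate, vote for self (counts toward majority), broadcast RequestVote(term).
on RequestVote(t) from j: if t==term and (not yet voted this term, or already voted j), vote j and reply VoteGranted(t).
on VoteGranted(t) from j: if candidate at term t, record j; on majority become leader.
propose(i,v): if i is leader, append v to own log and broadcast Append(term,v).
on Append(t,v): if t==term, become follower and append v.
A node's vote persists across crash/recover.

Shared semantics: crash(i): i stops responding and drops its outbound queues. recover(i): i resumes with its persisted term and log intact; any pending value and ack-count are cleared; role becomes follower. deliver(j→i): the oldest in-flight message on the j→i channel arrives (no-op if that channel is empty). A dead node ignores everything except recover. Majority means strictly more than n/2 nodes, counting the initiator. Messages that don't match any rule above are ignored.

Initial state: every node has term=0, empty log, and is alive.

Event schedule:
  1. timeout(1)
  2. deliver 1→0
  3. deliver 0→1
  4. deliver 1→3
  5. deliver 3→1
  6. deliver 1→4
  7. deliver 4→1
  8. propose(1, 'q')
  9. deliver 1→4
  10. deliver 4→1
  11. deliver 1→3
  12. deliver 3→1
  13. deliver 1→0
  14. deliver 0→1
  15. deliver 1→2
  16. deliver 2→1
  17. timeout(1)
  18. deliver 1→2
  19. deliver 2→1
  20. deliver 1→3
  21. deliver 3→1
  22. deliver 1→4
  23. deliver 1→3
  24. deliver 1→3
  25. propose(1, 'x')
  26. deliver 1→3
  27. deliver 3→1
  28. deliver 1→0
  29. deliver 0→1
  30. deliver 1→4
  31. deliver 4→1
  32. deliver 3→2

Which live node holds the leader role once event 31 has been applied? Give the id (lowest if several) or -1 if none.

1. timeout(1):  <1:cand t1 ->
2. deliver 1→0:  <0:foll t1 ->
3. deliver 0→1:  nop
4. deliver 1→3:  <3:foll t1 ->
5. deliver 3→1:  <1:lead t1 ->
6. deliver 1→4:  <4:foll t1 ->
7. deliver 4→1:  nop
8. propose(1,'q'):  <1:lead t1 q>
9. deliver 1→4:  <4:foll t1 q>
10. deliver 4→1:  nop
11. deliver 1→3:  <3:foll t1 q>
12. deliver 3→1:  nop
13. deliver 1→0:  <0:foll t1 q>
14. deliver 0→1:  nop
15. deliver 1→2:  <2:foll t1 ->
16. deliver 2→1:  nop
17. timeout(1):  <1:cand t2 q>
18. deliver 1→2:  <2:foll t1 q>
19. deliver 2→1:  nop
20. deliver 1→3:  <3:foll t2 q>
21. deliver 3→1:  nop
22. deliver 1→4:  <4:foll t2 q>
23. deliver 1→3:  nop
24. deliver 1→3:  nop
25. propose(1,'x'):  nop
26. deliver 1→3:  nop
27. deliver 3→1:  nop
28. deliver 1→0:  <0:foll t2 q>
29. deliver 0→1:  <1:lead t2 q>
30. deliver 1→4:  nop
31. deliver 4→1:  nop

1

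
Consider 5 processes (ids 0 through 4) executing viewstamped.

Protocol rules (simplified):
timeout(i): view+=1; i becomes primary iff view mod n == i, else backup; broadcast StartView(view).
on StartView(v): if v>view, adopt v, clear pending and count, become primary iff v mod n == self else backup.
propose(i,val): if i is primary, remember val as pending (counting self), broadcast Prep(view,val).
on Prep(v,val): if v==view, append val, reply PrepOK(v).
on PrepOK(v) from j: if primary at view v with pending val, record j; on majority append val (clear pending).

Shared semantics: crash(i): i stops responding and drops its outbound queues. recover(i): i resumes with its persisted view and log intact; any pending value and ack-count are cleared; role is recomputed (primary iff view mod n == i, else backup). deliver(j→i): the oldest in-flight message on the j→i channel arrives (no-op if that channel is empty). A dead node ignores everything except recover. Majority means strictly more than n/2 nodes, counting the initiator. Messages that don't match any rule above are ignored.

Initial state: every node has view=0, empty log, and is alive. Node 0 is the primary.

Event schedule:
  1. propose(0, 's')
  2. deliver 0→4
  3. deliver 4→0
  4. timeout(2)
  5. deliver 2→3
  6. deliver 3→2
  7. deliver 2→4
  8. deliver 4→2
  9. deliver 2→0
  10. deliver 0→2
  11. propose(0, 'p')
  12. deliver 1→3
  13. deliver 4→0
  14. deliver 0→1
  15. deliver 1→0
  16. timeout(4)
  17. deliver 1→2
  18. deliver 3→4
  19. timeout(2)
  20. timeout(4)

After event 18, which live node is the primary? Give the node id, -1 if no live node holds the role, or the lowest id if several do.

-1

e1 propose(0,'s'): ·
e2 deliver 0→4: 4[back,v=0,s]
e3 deliver 4→0: ·
e4 timeout(2): 2[back,v=1,-]
e5 deliver 2→3: 3[back,v=1,-]
e6 deliver 3→2: ·
e7 deliver 2→4: 4[back,v=1,s]
e8 deliver 4→2: ·
e9 deliver 2→0: 0[back,v=1,-]
e10 deliver 0→2: ·
e11 propose(0,'p'): ·
e12 deliver 1→3: ·
e13 deliver 4→0: ·
e14 deliver 0→1: 1[back,v=0,s]
e15 deliver 1→0: ·
e16 timeout(4): 4[back,v=2,s]
e17 deliver 1→2: ·
e18 deliver 3→4: ·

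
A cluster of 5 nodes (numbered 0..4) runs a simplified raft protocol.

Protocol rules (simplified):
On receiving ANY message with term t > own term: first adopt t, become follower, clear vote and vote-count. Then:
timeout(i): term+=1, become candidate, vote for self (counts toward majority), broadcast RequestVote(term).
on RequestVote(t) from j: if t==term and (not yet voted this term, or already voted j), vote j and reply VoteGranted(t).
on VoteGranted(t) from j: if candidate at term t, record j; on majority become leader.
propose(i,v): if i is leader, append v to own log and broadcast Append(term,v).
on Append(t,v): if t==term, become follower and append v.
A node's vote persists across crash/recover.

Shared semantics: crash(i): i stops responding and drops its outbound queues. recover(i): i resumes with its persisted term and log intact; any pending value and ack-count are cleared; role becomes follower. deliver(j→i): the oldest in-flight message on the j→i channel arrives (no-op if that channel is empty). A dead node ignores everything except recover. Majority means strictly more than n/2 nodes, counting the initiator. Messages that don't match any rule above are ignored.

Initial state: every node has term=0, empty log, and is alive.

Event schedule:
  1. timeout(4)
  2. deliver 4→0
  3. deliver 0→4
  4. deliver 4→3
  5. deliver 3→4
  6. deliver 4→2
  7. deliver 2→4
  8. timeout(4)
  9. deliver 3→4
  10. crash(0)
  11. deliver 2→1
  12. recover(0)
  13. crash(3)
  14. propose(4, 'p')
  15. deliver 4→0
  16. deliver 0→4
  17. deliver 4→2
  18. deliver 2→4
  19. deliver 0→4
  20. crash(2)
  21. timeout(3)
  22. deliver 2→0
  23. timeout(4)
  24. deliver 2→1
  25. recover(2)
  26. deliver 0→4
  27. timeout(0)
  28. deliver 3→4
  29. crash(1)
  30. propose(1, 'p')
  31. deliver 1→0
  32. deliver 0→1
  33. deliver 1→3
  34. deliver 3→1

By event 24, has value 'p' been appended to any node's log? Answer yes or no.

e1 timeout(4): 4[cand,t=1,-]
e2 deliver 4→0: 0[foll,t=1,-]
e3 deliver 0→4: ·
e4 deliver 4→3: 3[foll,t=1,-]
e5 deliver 3→4: 4[lead,t=1,-]
e6 deliver 4→2: 2[foll,t=1,-]
e7 deliver 2→4: ·
e8 timeout(4): 4[cand,t=2,-]
e9 deliver 3→4: ·
e10 crash(0): 0[✗foll,t=1,-]
e11 deliver 2→1: ·
e12 recover(0): 0[foll,t=1,-]
e13 crash(3): 3[✗foll,t=1,-]
e14 propose(4,'p'): ·
e15 deliver 4→0: 0[foll,t=2,-]
e16 deliver 0→4: ·
e17 deliver 4→2: 2[foll,t=2,-]
e18 deliver 2→4: 4[lead,t=2,-]
e19 deliver 0→4: ·
e20 crash(2): 2[✗foll,t=2,-]
e21 timeout(3): ·
e22 deliver 2→0: ·
e23 timeout(4): 4[cand,t=3,-]
e24 deliver 2→1: ·

no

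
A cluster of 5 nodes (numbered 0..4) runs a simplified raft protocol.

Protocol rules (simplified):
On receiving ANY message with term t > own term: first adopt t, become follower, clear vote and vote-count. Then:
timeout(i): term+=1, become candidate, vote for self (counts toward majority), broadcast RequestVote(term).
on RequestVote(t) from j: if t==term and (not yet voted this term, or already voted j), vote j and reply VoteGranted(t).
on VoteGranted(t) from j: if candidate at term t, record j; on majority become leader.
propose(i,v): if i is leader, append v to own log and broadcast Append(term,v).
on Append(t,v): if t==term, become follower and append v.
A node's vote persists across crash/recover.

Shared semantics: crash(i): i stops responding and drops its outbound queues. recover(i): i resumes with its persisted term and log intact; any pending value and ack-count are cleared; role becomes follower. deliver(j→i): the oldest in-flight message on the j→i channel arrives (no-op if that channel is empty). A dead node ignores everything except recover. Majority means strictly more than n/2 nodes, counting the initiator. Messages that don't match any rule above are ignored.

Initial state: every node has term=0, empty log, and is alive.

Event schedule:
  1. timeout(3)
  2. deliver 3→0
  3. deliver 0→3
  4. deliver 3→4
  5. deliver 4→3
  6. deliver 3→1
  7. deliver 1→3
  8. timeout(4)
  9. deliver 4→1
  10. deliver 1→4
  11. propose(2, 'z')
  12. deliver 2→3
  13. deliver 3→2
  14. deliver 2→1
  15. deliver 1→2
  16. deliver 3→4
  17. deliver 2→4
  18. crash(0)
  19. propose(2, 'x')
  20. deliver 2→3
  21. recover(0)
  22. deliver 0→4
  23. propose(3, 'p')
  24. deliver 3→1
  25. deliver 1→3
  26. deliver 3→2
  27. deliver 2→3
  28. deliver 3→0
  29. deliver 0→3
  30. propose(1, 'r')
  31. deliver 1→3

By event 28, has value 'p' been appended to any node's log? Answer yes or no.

1. timeout(3):  <3:cand t1 ->
2. deliver 3→0:  <0:foll t1 ->
3. deliver 0→3:  nop
4. deliver 3→4:  <4:foll t1 ->
5. deliver 4→3:  <3:lead t1 ->
6. deliver 3→1:  <1:foll t1 ->
7. deliver 1→3:  nop
8. timeout(4):  <4:cand t2 ->
9. deliver 4→1:  <1:foll t2 ->
10. deliver 1→4:  nop
11. propose(2,'z'):  nop
12. deliver 2→3:  nop
13. deliver 3→2:  <2:foll t1 ->
14. deliver 2→1:  nop
15. deliver 1→2:  nop
16. deliver 3→4:  nop
17. deliver 2→4:  nop
18. crash(0):  <0:✗foll t1 ->
19. propose(2,'x'):  nop
20. deliver 2→3:  nop
21. recover(0):  <0:foll t1 ->
22. deliver 0→4:  nop
23. propose(3,'p'):  <3:lead t1 p>
24. deliver 3→1:  nop
25. deliver 1→3:  nop
26. deliver 3→2:  <2:foll t1 p>
27. deliver 2→3:  nop
28. deliver 3→0:  <0:foll t1 p>

yes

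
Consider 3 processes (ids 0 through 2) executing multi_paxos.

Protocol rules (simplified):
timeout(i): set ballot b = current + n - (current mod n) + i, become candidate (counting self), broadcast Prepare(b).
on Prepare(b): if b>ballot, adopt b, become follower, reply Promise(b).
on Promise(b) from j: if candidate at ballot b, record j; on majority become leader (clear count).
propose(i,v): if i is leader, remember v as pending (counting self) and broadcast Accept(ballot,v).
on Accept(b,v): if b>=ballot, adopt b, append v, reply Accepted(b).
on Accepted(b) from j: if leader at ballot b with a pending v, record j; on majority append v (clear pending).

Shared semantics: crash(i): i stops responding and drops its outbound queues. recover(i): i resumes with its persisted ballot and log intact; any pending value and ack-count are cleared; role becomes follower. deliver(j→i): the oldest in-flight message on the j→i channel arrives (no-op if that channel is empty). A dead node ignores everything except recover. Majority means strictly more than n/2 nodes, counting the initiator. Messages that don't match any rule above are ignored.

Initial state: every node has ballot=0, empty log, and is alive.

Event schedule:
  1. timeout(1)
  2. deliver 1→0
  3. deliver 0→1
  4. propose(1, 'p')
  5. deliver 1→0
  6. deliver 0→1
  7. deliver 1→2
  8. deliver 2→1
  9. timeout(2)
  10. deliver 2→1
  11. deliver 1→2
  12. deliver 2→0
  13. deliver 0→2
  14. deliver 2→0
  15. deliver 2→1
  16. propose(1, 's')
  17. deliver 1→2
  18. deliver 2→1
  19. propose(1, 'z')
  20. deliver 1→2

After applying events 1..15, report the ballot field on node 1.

8

e1 timeout(1): 1[cand,b=4,-]
e2 deliver 1→0: 0[foll,b=4,-]
e3 deliver 0→1: 1[lead,b=4,-]
e4 propose(1,'p'): ·
e5 deliver 1→0: 0[foll,b=4,p]
e6 deliver 0→1: 1[lead,b=4,p]
e7 deliver 1→2: 2[foll,b=4,-]
e8 deliver 2→1: ·
e9 timeout(2): 2[cand,b=8,-]
e10 deliver 2→1: 1[foll,b=8,p]
e11 deliver 1→2: ·
e12 deliver 2→0: 0[foll,b=8,p]
e13 deliver 0→2: 2[lead,b=8,-]
e14 deliver 2→0: ·
e15 deliver 2→1: ·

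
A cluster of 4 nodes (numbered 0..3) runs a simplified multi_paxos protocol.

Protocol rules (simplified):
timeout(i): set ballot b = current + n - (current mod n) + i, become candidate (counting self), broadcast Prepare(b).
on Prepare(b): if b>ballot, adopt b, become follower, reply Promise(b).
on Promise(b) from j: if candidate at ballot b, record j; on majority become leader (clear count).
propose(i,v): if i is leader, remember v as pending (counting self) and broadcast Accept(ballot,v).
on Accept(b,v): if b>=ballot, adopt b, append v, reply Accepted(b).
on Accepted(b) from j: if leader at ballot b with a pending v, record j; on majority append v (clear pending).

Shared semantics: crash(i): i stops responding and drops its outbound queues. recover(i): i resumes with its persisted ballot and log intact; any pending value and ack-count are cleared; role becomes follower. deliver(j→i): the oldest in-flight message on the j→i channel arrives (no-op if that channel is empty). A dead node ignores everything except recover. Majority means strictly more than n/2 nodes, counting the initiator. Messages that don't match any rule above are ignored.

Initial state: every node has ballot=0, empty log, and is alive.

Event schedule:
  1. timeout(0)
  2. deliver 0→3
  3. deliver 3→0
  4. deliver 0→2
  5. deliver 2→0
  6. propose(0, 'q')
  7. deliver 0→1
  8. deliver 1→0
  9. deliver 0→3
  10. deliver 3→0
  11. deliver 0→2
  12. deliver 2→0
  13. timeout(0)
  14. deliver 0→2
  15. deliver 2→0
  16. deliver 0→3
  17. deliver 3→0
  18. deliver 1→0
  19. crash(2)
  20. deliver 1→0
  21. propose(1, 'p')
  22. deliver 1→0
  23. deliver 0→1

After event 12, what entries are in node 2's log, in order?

q

1. timeout(0):  <0:cand b4 ->
2. deliver 0→3:  <3:foll b4 ->
3. deliver 3→0:  nop
4. deliver 0→2:  <2:foll b4 ->
5. deliver 2→0:  <0:lead b4 ->
6. propose(0,'q'):  nop
7. deliver 0→1:  <1:foll b4 ->
8. deliver 1→0:  nop
9. deliver 0→3:  <3:foll b4 q>
10. deliver 3→0:  nop
11. deliver 0→2:  <2:foll b4 q>
12. deliver 2→0:  <0:lead b4 q>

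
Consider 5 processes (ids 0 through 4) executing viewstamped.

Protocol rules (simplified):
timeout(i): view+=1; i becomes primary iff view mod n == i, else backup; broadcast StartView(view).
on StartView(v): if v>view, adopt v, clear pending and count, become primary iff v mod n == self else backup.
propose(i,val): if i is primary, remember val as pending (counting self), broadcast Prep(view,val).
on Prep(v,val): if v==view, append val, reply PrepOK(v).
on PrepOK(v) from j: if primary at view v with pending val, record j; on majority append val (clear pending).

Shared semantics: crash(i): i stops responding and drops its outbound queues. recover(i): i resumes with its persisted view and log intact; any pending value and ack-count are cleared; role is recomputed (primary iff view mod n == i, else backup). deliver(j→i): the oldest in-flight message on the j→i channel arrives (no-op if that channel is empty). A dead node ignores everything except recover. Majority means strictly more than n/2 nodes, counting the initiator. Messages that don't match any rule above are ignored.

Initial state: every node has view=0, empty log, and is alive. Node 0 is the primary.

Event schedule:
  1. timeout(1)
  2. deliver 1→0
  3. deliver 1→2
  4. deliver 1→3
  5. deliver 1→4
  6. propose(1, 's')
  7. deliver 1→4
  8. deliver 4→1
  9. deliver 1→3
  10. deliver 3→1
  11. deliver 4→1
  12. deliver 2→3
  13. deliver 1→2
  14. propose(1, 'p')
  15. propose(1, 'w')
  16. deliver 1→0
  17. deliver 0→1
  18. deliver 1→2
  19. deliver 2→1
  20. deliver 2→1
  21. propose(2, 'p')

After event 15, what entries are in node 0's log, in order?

empty

step 1 timeout(1): 1={prim,v=1,log=-}
step 2 deliver 1→0: 0={back,v=1,log=-}
step 3 deliver 1→2: 2={back,v=1,log=-}
step 4 deliver 1→3: 3={back,v=1,log=-}
step 5 deliver 1→4: 4={back,v=1,log=-}
step 6 propose(1,'s'): —
step 7 deliver 1→4: 4={back,v=1,log=s}
step 8 deliver 4→1: —
step 9 deliver 1→3: 3={back,v=1,log=s}
step 10 deliver 3→1: 1={prim,v=1,log=s}
step 11 deliver 4→1: —
step 12 deliver 2→3: —
step 13 deliver 1→2: 2={back,v=1,log=s}
step 14 propose(1,'p'): —
step 15 propose(1,'w'): —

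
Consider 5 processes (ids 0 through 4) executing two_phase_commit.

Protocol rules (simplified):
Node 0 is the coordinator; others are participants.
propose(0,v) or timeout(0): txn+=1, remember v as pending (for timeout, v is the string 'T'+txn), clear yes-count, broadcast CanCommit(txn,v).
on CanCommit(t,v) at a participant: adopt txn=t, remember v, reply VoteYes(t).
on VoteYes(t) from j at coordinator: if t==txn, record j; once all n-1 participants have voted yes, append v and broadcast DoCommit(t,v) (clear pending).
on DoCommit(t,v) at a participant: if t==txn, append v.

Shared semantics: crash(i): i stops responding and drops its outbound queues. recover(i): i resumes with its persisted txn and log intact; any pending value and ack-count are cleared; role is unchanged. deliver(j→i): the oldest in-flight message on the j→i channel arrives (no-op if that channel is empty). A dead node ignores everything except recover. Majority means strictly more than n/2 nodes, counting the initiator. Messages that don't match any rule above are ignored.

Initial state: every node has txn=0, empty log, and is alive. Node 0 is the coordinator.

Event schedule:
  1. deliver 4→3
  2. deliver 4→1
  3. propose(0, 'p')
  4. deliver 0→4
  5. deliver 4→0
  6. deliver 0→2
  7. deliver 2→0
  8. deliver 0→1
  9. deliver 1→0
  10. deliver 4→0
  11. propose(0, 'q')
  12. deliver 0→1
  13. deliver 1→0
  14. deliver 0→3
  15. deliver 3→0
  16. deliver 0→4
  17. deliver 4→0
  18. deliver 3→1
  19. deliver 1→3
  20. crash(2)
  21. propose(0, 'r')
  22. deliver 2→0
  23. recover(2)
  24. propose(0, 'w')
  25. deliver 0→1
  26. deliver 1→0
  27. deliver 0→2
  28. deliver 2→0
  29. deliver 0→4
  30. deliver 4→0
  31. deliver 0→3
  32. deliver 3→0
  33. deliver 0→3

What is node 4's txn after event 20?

after 1 — deliver 4→3: ·
after 2 — deliver 4→1: ·
after 3 — propose(0,'p'): n0:coor/t1/[-]
after 4 — deliver 0→4: n4:part/t1/[-]
after 5 — deliver 4→0: ·
after 6 — deliver 0→2: n2:part/t1/[-]
after 7 — deliver 2→0: ·
after 8 — deliver 0→1: n1:part/t1/[-]
after 9 — deliver 1→0: ·
after 10 — deliver 4→0: ·
after 11 — propose(0,'q'): n0:coor/t2/[-]
after 12 — deliver 0→1: n1:part/t2/[-]
after 13 — deliver 1→0: ·
after 14 — deliver 0→3: n3:part/t1/[-]
after 15 — deliver 3→0: ·
after 16 — deliver 0→4: n4:part/t2/[-]
after 17 — deliver 4→0: ·
after 18 — deliver 3→1: ·
after 19 — deliver 1→3: ·
after 20 — crash(2): n2:✗part/t1/[-]

2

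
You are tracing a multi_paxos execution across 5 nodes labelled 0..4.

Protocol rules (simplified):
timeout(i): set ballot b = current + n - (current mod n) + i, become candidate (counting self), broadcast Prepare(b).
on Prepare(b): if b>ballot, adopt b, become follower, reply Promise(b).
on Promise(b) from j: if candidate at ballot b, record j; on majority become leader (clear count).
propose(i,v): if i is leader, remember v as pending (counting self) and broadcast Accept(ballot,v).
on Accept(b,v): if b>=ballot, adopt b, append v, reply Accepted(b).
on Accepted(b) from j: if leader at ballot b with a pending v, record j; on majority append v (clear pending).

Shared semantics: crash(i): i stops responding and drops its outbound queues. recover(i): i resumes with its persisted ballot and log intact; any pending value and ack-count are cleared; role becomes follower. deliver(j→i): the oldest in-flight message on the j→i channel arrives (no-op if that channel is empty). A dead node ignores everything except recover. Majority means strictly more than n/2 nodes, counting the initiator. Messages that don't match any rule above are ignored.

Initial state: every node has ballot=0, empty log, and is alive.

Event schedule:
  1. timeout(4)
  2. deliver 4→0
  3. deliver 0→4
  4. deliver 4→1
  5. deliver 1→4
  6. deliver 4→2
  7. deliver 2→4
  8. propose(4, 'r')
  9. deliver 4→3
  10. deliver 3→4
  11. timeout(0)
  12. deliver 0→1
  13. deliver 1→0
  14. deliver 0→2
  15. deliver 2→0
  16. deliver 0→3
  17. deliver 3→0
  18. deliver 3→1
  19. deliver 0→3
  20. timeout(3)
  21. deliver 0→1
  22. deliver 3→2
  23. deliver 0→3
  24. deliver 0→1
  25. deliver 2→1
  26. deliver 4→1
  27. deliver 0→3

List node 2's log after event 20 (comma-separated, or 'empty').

1. timeout(4):  <4:cand b9 ->
2. deliver 4→0:  <0:foll b9 ->
3. deliver 0→4:  nop
4. deliver 4→1:  <1:foll b9 ->
5. deliver 1→4:  <4:lead b9 ->
6. deliver 4→2:  <2:foll b9 ->
7. deliver 2→4:  nop
8. propose(4,'r'):  nop
9. deliver 4→3:  <3:foll b9 ->
10. deliver 3→4:  nop
11. timeout(0):  <0:cand b10 ->
12. deliver 0→1:  <1:foll b10 ->
13. deliver 1→0:  nop
14. deliver 0→2:  <2:foll b10 ->
15. deliver 2→0:  <0:lead b10 ->
16. deliver 0→3:  <3:foll b10 ->
17. deliver 3→0:  nop
18. deliver 3→1:  nop
19. deliver 0→3:  nop
20. timeout(3):  <3:cand b18 ->

empty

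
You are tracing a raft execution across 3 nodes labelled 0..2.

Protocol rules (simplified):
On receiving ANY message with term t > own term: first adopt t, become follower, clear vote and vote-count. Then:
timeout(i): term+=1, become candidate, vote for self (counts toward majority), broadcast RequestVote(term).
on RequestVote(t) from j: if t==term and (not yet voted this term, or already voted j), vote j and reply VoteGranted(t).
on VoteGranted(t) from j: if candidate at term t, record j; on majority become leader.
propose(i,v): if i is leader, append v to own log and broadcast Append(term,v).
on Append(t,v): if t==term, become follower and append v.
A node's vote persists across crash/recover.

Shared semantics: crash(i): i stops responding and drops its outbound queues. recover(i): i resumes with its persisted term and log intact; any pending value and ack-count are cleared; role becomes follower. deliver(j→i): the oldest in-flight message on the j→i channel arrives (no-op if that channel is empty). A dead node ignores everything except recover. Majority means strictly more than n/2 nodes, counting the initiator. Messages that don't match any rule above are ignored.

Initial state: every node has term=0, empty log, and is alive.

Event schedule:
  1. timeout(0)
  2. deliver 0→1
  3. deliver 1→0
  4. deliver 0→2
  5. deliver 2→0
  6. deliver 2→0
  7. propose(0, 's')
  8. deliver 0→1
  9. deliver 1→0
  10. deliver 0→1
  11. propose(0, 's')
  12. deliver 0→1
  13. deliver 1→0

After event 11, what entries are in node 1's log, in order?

s

step 1 timeout(0): 0={cand,t=1,log=-}
step 2 deliver 0→1: 1={foll,t=1,log=-}
step 3 deliver 1→0: 0={lead,t=1,log=-}
step 4 deliver 0→2: 2={foll,t=1,log=-}
step 5 deliver 2→0: —
step 6 deliver 2→0: —
step 7 propose(0,'s'): 0={lead,t=1,log=s}
step 8 deliver 0→1: 1={foll,t=1,log=s}
step 9 deliver 1→0: —
step 10 deliver 0→1: —
step 11 propose(0,'s'): 0={lead,t=1,log=s,s}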